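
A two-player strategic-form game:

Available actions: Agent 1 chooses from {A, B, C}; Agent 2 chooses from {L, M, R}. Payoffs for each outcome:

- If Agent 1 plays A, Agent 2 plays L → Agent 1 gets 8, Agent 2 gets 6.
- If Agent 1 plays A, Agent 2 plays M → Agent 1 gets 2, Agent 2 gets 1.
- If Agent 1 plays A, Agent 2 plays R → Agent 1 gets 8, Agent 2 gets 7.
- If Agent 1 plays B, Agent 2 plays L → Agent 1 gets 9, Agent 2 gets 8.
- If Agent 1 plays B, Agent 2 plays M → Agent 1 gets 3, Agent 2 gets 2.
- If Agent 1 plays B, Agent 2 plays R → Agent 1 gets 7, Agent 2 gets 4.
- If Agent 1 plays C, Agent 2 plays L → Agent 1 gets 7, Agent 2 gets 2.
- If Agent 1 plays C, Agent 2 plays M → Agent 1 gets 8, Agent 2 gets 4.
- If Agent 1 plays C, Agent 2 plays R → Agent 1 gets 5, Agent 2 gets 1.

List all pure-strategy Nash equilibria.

For each strategy profile, look for a profitable unilateral deviation.
(A, L): Agent 1 can switch to B (8 → 9). Not NE.
(A, M): Agent 1 can switch to B (2 → 3). Not NE.
(A, R): Agent 1 gets 8, best alternative 7; Agent 2 gets 7, best alternative 6. No profitable deviation — NE.
(B, L): Agent 1 gets 9, best alternative 8; Agent 2 gets 8, best alternative 4. No profitable deviation — NE.
(B, M): Agent 1 can switch to C (3 → 8). Not NE.
(B, R): Agent 1 can switch to A (7 → 8). Not NE.
(C, L): Agent 1 can switch to A (7 → 8). Not NE.
(C, M): Agent 1 gets 8, best alternative 3; Agent 2 gets 4, best alternative 2. No profitable deviation — NE.
(C, R): Agent 1 can switch to A (5 → 8). Not NE.

(A, R), (B, L), (C, M)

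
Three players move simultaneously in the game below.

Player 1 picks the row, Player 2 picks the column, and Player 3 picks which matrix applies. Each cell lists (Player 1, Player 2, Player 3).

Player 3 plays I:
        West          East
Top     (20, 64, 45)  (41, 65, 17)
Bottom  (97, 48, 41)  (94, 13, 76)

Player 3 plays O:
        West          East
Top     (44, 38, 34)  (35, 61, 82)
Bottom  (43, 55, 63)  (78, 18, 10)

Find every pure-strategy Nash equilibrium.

none

Player 1 against (West, I): payoffs 20, 97 → best response Bottom.
Player 1 against (West, O): payoffs 44, 43 → best response Top.
Player 1 against (East, I): payoffs 41, 94 → best response Bottom.
Player 1 against (East, O): payoffs 35, 78 → best response Bottom.
Player 2 against (Top, I): payoffs 64, 65 → best response East.
Player 2 against (Top, O): payoffs 38, 61 → best response East.
Player 2 against (Bottom, I): payoffs 48, 13 → best response West.
Player 2 against (Bottom, O): payoffs 55, 18 → best response West.
Player 3 against (Top, West): payoffs 45, 34 → best response I.
Player 3 against (Top, East): payoffs 17, 82 → best response O.
Player 3 against (Bottom, West): payoffs 41, 63 → best response O.
Player 3 against (Bottom, East): payoffs 76, 10 → best response I.
No profile is a mutual best response for all players.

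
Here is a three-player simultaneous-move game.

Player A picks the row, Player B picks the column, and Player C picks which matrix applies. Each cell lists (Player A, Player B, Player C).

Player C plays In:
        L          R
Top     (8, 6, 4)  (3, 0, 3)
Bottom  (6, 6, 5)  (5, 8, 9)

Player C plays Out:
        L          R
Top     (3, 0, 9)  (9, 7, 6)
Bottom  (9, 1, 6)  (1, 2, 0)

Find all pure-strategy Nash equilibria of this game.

Pure-strategy Nash equilibria: (Top, R, Out) and (Bottom, R, In)

(Top, L, In): Player C can switch to Out (4 → 9). Not NE.
(Top, L, Out): Player A can switch to Bottom (3 → 9). Not NE.
(Top, R, In): Player A can switch to Bottom (3 → 5). Not NE.
(Top, R, Out): Player A gets 9, best alternative 1; Player B gets 7, best alternative 0; Player C gets 6, best alternative 3. No profitable deviation — NE.
(Bottom, L, In): Player A can switch to Top (6 → 8). Not NE.
(Bottom, L, Out): Player B can switch to R (1 → 2). Not NE.
(Bottom, R, In): Player A gets 5, best alternative 3; Player B gets 8, best alternative 6; Player C gets 9, best alternative 0. No profitable deviation — NE.
(Bottom, R, Out): Player A can switch to Top (1 → 9). Not NE.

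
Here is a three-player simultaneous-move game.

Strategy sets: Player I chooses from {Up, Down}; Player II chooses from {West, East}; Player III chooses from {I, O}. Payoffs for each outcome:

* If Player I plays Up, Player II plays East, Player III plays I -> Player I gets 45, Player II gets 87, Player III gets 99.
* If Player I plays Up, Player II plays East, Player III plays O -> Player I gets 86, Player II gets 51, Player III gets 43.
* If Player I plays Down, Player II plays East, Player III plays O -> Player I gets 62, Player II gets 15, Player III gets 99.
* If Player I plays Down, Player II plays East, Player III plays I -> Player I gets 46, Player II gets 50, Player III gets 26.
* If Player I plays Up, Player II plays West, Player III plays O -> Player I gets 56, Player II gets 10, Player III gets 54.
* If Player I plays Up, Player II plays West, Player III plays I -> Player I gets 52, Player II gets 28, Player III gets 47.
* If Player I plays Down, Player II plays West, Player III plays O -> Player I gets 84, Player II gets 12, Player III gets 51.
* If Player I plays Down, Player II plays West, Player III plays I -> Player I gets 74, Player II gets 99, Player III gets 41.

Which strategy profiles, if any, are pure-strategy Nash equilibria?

Player I against (West, I): payoffs 52, 74 → best response Down.
Player I against (West, O): payoffs 56, 84 → best response Down.
Player I against (East, I): payoffs 45, 46 → best response Down.
Player I against (East, O): payoffs 86, 62 → best response Up.
Player II against (Up, I): payoffs 28, 87 → best response East.
Player II against (Up, O): payoffs 10, 51 → best response East.
Player II against (Down, I): payoffs 99, 50 → best response West.
Player II against (Down, O): payoffs 12, 15 → best response East.
Player III against (Up, West): payoffs 47, 54 → best response O.
Player III against (Up, East): payoffs 99, 43 → best response I.
Player III against (Down, West): payoffs 41, 51 → best response O.
Player III against (Down, East): payoffs 26, 99 → best response O.
No profile is a mutual best response for all players.

No pure-strategy Nash equilibrium.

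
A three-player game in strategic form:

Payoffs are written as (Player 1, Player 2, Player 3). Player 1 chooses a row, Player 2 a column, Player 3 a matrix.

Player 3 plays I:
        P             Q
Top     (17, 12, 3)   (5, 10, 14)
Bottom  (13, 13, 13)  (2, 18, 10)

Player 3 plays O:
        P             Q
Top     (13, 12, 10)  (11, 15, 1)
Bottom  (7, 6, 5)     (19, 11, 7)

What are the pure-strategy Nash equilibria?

none

Player 1 against (P, I): payoffs 17, 13 → best response Top.
Player 1 against (P, O): payoffs 13, 7 → best response Top.
Player 1 against (Q, I): payoffs 5, 2 → best response Top.
Player 1 against (Q, O): payoffs 11, 19 → best response Bottom.
Player 2 against (Top, I): payoffs 12, 10 → best response P.
Player 2 against (Top, O): payoffs 12, 15 → best response Q.
Player 2 against (Bottom, I): payoffs 13, 18 → best response Q.
Player 2 against (Bottom, O): payoffs 6, 11 → best response Q.
Player 3 against (Top, P): payoffs 3, 10 → best response O.
Player 3 against (Top, Q): payoffs 14, 1 → best response I.
Player 3 against (Bottom, P): payoffs 13, 5 → best response I.
Player 3 against (Bottom, Q): payoffs 10, 7 → best response I.
No profile is a mutual best response for all players.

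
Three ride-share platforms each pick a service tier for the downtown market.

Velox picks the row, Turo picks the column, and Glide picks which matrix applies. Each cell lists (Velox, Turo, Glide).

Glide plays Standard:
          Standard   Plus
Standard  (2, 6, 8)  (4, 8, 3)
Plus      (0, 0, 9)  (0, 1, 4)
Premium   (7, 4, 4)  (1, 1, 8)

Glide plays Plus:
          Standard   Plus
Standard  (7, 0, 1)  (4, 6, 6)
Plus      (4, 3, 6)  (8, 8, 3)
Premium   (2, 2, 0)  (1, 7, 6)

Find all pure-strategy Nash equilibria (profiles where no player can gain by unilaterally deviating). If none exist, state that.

The unique pure-strategy Nash equilibrium is (Premium, Standard, Standard).

Velox against (Standard, Standard): payoffs 2, 0, 7 → best response Premium.
Velox against (Standard, Plus): payoffs 7, 4, 2 → best response Standard.
Velox against (Plus, Standard): payoffs 4, 0, 1 → best response Standard.
Velox against (Plus, Plus): payoffs 4, 8, 1 → best response Plus.
Turo against (Standard, Standard): payoffs 6, 8 → best response Plus.
Turo against (Standard, Plus): payoffs 0, 6 → best response Plus.
Turo against (Plus, Standard): payoffs 0, 1 → best response Plus.
Turo against (Plus, Plus): payoffs 3, 8 → best response Plus.
Turo against (Premium, Standard): payoffs 4, 1 → best response Standard.
Turo against (Premium, Plus): payoffs 2, 7 → best response Plus.
Glide against (Standard, Standard): payoffs 8, 1 → best response Standard.
Glide against (Standard, Plus): payoffs 3, 6 → best response Plus.
Glide against (Plus, Standard): payoffs 9, 6 → best response Standard.
Glide against (Plus, Plus): payoffs 4, 3 → best response Standard.
Glide against (Premium, Standard): payoffs 4, 0 → best response Standard.
Glide against (Premium, Plus): payoffs 8, 6 → best response Standard.
Mutual best responses: (Premium, Standard, Standard).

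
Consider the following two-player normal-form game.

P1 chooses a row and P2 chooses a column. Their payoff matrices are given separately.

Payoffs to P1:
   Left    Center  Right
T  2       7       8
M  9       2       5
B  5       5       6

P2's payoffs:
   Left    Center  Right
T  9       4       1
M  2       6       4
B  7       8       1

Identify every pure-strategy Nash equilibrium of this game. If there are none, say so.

(T, Left): P1 can switch to M (2 → 9). Not NE.
(T, Center): P2 can switch to Left (4 → 9). Not NE.
(T, Right): P2 can switch to Left (1 → 9). Not NE.
(M, Left): P2 can switch to Center (2 → 6). Not NE.
(M, Center): P1 can switch to T (2 → 7). Not NE.
(M, Right): P1 can switch to T (5 → 8). Not NE.
(B, Left): P1 can switch to M (5 → 9). Not NE.
(B, Center): P1 can switch to T (5 → 7). Not NE.
(The remaining 1 profile has a profitable deviation by the same check.)

This game has no pure Nash equilibrium.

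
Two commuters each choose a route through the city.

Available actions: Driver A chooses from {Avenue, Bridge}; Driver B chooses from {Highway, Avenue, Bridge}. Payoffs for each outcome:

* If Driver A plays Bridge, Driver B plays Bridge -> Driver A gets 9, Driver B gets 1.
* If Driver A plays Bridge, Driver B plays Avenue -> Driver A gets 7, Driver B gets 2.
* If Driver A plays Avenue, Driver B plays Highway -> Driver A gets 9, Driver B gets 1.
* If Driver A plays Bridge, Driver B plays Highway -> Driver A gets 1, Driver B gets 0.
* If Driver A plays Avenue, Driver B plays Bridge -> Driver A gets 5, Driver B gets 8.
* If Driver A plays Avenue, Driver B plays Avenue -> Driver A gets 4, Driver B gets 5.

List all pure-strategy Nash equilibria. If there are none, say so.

Pure NE: (Bridge, Avenue)

Driver A against Highway: payoffs 9, 1 → best response Avenue.
Driver A against Avenue: payoffs 4, 7 → best response Bridge.
Driver A against Bridge: payoffs 5, 9 → best response Bridge.
Driver B against Avenue: payoffs 1, 5, 8 → best response Bridge.
Driver B against Bridge: payoffs 0, 2, 1 → best response Avenue.
Mutual best responses: (Bridge, Avenue).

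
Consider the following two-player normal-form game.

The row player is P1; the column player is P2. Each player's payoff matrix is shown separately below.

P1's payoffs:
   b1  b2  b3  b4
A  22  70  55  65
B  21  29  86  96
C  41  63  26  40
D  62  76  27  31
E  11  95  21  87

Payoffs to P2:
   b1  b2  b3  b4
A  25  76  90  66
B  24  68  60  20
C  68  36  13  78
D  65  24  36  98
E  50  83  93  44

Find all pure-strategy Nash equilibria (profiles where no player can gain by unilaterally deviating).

(A, b1): P1 can switch to C (22 → 41). Not NE.
(A, b2): P1 can switch to D (70 → 76). Not NE.
(A, b3): P1 can switch to B (55 → 86). Not NE.
(A, b4): P1 can switch to B (65 → 96). Not NE.
(B, b1): P1 can switch to A (21 → 22). Not NE.
(B, b2): P1 can switch to A (29 → 70). Not NE.
(B, b3): P2 can switch to b2 (60 → 68). Not NE.
(B, b4): P2 can switch to b1 (20 → 24). Not NE.
(C, b1): P1 can switch to D (41 → 62). Not NE.
(C, b2): P1 can switch to A (63 → 70). Not NE.
(The remaining 10 profiles each have a profitable deviation by the same check.)

No pure-strategy Nash equilibrium.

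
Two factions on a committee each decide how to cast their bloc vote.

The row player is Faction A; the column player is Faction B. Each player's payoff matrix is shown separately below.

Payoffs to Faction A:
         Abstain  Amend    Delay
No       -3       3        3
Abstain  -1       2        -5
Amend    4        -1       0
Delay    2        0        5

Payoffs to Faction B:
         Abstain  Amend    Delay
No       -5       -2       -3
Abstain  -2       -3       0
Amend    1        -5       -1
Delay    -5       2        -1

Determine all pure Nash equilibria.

(No, Amend), (Amend, Abstain)

Check each profile: it is a Nash equilibrium iff no player can strictly gain by switching unilaterally.
(No, Abstain): Faction A can switch to Abstain (-3 → -1). Not NE.
(No, Amend): Faction A gets 3, best alternative 2; Faction B gets -2, best alternative -3. No profitable deviation — NE.
(No, Delay): Faction A can switch to Delay (3 → 5). Not NE.
(Abstain, Abstain): Faction A can switch to Amend (-1 → 4). Not NE.
(Abstain, Amend): Faction A can switch to No (2 → 3). Not NE.
(Abstain, Delay): Faction A can switch to No (-5 → 3). Not NE.
(Amend, Abstain): Faction A gets 4, best alternative 2; Faction B gets 1, best alternative -1. No profitable deviation — NE.
(Amend, Amend): Faction A can switch to No (-1 → 3). Not NE.
(The remaining 4 profiles each have a profitable deviation by the same check.)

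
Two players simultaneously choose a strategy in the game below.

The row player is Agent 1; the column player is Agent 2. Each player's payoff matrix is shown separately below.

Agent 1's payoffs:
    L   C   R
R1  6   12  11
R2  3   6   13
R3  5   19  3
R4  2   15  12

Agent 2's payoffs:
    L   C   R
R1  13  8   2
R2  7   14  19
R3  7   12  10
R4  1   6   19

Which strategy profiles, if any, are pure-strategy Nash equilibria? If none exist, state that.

(R1, L): Agent 1 gets 6, best alternative 5; Agent 2 gets 13, best alternative 8. No profitable deviation — NE.
(R1, C): Agent 1 can switch to R3 (12 → 19). Not NE.
(R1, R): Agent 1 can switch to R2 (11 → 13). Not NE.
(R2, L): Agent 1 can switch to R1 (3 → 6). Not NE.
(R2, C): Agent 1 can switch to R1 (6 → 12). Not NE.
(R2, R): Agent 1 gets 13, best alternative 12; Agent 2 gets 19, best alternative 14. No profitable deviation — NE.
(R3, L): Agent 1 can switch to R1 (5 → 6). Not NE.
(R3, C): Agent 1 gets 19, best alternative 15; Agent 2 gets 12, best alternative 10. No profitable deviation — NE.
(R3, R): Agent 1 can switch to R1 (3 → 11). Not NE.
(R4, L): Agent 1 can switch to R1 (2 → 6). Not NE.
(R4, C): Agent 1 can switch to R3 (15 → 19). Not NE.
(The remaining 1 profile has a profitable deviation by the same check.)

The pure Nash equilibria are (R1, L), (R2, R), (R3, C).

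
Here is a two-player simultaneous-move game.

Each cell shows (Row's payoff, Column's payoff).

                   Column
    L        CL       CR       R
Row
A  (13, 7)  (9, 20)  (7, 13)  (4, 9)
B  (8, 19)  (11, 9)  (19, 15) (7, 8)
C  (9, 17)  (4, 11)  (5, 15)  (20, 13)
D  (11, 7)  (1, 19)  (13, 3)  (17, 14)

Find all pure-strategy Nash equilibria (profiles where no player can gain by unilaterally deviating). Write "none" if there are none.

none

(A, L): Column can switch to CL (7 → 20). Not NE.
(A, CL): Row can switch to B (9 → 11). Not NE.
(A, CR): Row can switch to B (7 → 19). Not NE.
(A, R): Row can switch to B (4 → 7). Not NE.
(B, L): Row can switch to A (8 → 13). Not NE.
(B, CL): Column can switch to L (9 → 19). Not NE.
(B, CR): Column can switch to L (15 → 19). Not NE.
(B, R): Row can switch to C (7 → 20). Not NE.
(The remaining 8 profiles each have a profitable deviation by the same check.)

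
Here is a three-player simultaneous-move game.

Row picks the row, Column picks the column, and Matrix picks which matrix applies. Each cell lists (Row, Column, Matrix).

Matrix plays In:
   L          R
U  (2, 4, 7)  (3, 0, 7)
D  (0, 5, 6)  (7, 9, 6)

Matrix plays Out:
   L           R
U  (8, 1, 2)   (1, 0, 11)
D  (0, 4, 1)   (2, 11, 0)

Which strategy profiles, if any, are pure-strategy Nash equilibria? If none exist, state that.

The pure Nash equilibria are (U, L, In); (D, R, In).

Row against (L, In): payoffs 2, 0 → best response U.
Row against (L, Out): payoffs 8, 0 → best response U.
Row against (R, In): payoffs 3, 7 → best response D.
Row against (R, Out): payoffs 1, 2 → best response D.
Column against (U, In): payoffs 4, 0 → best response L.
Column against (U, Out): payoffs 1, 0 → best response L.
Column against (D, In): payoffs 5, 9 → best response R.
Column against (D, Out): payoffs 4, 11 → best response R.
Matrix against (U, L): payoffs 7, 2 → best response In.
Matrix against (U, R): payoffs 7, 11 → best response Out.
Matrix against (D, L): payoffs 6, 1 → best response In.
Matrix against (D, R): payoffs 6, 0 → best response In.
Mutual best responses: (U, L, In); (D, R, In).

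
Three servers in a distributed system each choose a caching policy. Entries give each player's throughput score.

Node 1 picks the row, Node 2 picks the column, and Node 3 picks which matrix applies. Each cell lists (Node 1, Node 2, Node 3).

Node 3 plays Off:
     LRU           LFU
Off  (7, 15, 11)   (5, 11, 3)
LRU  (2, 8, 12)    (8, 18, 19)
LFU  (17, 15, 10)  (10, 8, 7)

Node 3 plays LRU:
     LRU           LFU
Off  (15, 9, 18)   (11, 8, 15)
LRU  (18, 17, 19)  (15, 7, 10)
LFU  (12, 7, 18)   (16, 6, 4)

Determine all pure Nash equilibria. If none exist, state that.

Pure NE: (LRU, LRU, LRU)

For each strategy profile, look for a profitable unilateral deviation.
(Off, LRU, Off): Node 1 can switch to LFU (7 → 17). Not NE.
(Off, LRU, LRU): Node 1 can switch to LRU (15 → 18). Not NE.
(Off, LFU, Off): Node 1 can switch to LRU (5 → 8). Not NE.
(Off, LFU, LRU): Node 1 can switch to LRU (11 → 15). Not NE.
(LRU, LRU, Off): Node 1 can switch to Off (2 → 7). Not NE.
(LRU, LRU, LRU): Node 1 gets 18, best alternative 15; Node 2 gets 17, best alternative 7; Node 3 gets 19, best alternative 12. No profitable deviation — NE.
(LRU, LFU, Off): Node 1 can switch to LFU (8 → 10). Not NE.
(LRU, LFU, LRU): Node 1 can switch to LFU (15 → 16). Not NE.
(LFU, LRU, Off): Node 3 can switch to LRU (10 → 18). Not NE.
(LFU, LRU, LRU): Node 1 can switch to Off (12 → 15). Not NE.
(LFU, LFU, Off): Node 2 can switch to LRU (8 → 15). Not NE.
(The remaining 1 profile has a profitable deviation by the same check.)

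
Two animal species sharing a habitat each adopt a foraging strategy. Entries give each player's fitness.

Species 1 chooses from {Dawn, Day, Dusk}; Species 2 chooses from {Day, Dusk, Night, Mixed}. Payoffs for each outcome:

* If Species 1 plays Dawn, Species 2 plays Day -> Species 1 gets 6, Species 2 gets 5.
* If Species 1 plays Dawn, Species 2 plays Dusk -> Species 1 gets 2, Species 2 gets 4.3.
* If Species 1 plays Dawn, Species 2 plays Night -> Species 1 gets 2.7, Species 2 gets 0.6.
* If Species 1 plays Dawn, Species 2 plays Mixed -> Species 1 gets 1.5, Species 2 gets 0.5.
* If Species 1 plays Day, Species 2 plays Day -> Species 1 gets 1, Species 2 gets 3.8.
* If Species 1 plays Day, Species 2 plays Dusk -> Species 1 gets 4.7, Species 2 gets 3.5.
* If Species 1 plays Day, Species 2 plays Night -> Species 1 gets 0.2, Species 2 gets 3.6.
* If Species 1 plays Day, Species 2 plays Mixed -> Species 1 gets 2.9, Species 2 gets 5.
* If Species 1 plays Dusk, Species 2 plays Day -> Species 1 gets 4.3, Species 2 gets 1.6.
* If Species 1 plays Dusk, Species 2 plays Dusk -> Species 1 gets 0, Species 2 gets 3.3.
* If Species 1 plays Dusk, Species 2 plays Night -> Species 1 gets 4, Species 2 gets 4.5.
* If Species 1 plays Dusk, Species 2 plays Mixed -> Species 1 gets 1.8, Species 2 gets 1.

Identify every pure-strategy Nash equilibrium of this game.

(Dawn, Day): Species 1 gets 6, best alternative 4.3; Species 2 gets 5, best alternative 4.3. No profitable deviation — NE.
(Dawn, Dusk): Species 1 can switch to Day (2 → 4.7). Not NE.
(Dawn, Night): Species 1 can switch to Dusk (2.7 → 4). Not NE.
(Dawn, Mixed): Species 1 can switch to Day (1.5 → 2.9). Not NE.
(Day, Day): Species 1 can switch to Dawn (1 → 6). Not NE.
(Day, Dusk): Species 2 can switch to Day (3.5 → 3.8). Not NE.
(Day, Night): Species 1 can switch to Dawn (0.2 → 2.7). Not NE.
(Day, Mixed): Species 1 gets 2.9, best alternative 1.8; Species 2 gets 5, best alternative 3.8. No profitable deviation — NE.
(Dusk, Day): Species 1 can switch to Dawn (4.3 → 6). Not NE.
(Dusk, Dusk): Species 1 can switch to Dawn (0 → 2). Not NE.
(Dusk, Night): Species 1 gets 4, best alternative 2.7; Species 2 gets 4.5, best alternative 3.3. No profitable deviation — NE.
(Dusk, Mixed): Species 1 can switch to Day (1.8 → 2.9). Not NE.

The pure Nash equilibria are (Dawn, Day) and (Day, Mixed) and (Dusk, Night).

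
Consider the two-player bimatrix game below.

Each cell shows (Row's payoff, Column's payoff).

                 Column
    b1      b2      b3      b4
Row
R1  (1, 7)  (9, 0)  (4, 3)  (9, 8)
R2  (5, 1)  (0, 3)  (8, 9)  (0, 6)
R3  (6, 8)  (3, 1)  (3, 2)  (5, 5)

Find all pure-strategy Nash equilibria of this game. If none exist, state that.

Check each profile: it is a Nash equilibrium iff no player can strictly gain by switching unilaterally.
(R1, b1): Row can switch to R2 (1 → 5). Not NE.
(R1, b2): Column can switch to b1 (0 → 7). Not NE.
(R1, b3): Row can switch to R2 (4 → 8). Not NE.
(R1, b4): Row gets 9, best alternative 5; Column gets 8, best alternative 7. No profitable deviation — NE.
(R2, b1): Row can switch to R3 (5 → 6). Not NE.
(R2, b2): Row can switch to R1 (0 → 9). Not NE.
(R2, b3): Row gets 8, best alternative 4; Column gets 9, best alternative 6. No profitable deviation — NE.
(R2, b4): Row can switch to R1 (0 → 9). Not NE.
(R3, b1): Row gets 6, best alternative 5; Column gets 8, best alternative 5. No profitable deviation — NE.
(R3, b2): Row can switch to R1 (3 → 9). Not NE.
(R3, b3): Row can switch to R1 (3 → 4). Not NE.
(R3, b4): Row can switch to R1 (5 → 9). Not NE.

Pure-strategy Nash equilibria: (R1, b4) and (R2, b3) and (R3, b1)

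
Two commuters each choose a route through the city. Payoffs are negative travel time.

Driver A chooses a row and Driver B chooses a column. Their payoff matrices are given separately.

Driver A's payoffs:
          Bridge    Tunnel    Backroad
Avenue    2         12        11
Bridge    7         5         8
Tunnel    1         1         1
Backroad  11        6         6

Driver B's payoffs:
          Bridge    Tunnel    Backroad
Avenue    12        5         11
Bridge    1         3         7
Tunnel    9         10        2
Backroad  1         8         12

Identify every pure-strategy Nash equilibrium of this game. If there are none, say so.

Driver A against Bridge: payoffs 2, 7, 1, 11 → best response Backroad.
Driver A against Tunnel: payoffs 12, 5, 1, 6 → best response Avenue.
Driver A against Backroad: payoffs 11, 8, 1, 6 → best response Avenue.
Driver B against Avenue: payoffs 12, 5, 11 → best response Bridge.
Driver B against Bridge: payoffs 1, 3, 7 → best response Backroad.
Driver B against Tunnel: payoffs 9, 10, 2 → best response Tunnel.
Driver B against Backroad: payoffs 1, 8, 12 → best response Backroad.
No profile is a mutual best response for all players.

none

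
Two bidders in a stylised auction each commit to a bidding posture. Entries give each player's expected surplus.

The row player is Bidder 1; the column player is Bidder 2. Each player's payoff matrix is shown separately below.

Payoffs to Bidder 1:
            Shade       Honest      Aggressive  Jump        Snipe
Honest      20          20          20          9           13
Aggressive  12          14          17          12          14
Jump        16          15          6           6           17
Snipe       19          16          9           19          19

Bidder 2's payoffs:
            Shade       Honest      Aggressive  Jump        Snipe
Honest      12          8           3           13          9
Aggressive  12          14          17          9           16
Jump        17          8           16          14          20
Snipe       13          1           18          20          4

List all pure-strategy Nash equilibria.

Pure NE: (Snipe, Jump)

Bidder 1 against Shade: payoffs 20, 12, 16, 19 → best response Honest.
Bidder 1 against Honest: payoffs 20, 14, 15, 16 → best response Honest.
Bidder 1 against Aggressive: payoffs 20, 17, 6, 9 → best response Honest.
Bidder 1 against Jump: payoffs 9, 12, 6, 19 → best response Snipe.
Bidder 1 against Snipe: payoffs 13, 14, 17, 19 → best response Snipe.
Bidder 2 against Honest: payoffs 12, 8, 3, 13, 9 → best response Jump.
Bidder 2 against Aggressive: payoffs 12, 14, 17, 9, 16 → best response Aggressive.
Bidder 2 against Jump: payoffs 17, 8, 16, 14, 20 → best response Snipe.
Bidder 2 against Snipe: payoffs 13, 1, 18, 20, 4 → best response Jump.
Mutual best responses: (Snipe, Jump).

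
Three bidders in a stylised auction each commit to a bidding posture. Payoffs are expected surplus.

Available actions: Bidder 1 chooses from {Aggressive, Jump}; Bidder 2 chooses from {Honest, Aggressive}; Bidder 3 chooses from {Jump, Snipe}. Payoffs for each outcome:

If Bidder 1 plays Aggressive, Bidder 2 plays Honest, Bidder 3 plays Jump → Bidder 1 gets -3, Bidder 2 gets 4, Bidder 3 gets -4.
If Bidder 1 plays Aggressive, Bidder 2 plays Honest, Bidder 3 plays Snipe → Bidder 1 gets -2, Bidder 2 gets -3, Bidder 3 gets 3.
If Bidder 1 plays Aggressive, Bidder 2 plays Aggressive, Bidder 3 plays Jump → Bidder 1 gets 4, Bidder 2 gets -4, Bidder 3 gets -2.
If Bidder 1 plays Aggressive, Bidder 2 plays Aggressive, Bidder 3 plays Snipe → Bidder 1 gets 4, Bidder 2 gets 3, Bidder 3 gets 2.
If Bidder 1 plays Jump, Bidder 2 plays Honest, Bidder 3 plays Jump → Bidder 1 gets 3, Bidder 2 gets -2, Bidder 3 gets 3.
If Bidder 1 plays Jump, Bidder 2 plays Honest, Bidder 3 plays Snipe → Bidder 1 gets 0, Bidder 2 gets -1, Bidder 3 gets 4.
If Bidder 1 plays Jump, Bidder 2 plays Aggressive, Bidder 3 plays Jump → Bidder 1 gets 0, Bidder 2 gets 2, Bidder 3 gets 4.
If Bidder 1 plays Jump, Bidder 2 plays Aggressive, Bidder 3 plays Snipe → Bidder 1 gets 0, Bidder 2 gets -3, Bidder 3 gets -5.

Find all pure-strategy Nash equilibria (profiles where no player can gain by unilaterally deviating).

(Aggressive, Honest, Jump): Bidder 1 can switch to Jump (-3 → 3). Not NE.
(Aggressive, Honest, Snipe): Bidder 1 can switch to Jump (-2 → 0). Not NE.
(Aggressive, Aggressive, Jump): Bidder 2 can switch to Honest (-4 → 4). Not NE.
(Aggressive, Aggressive, Snipe): Bidder 1 gets 4, best alternative 0; Bidder 2 gets 3, best alternative -3; Bidder 3 gets 2, best alternative -2. No profitable deviation — NE.
(Jump, Honest, Jump): Bidder 2 can switch to Aggressive (-2 → 2). Not NE.
(Jump, Honest, Snipe): Bidder 1 gets 0, best alternative -2; Bidder 2 gets -1, best alternative -3; Bidder 3 gets 4, best alternative 3. No profitable deviation — NE.
(Jump, Aggressive, Jump): Bidder 1 can switch to Aggressive (0 → 4). Not NE.
(Jump, Aggressive, Snipe): Bidder 1 can switch to Aggressive (0 → 4). Not NE.

(Aggressive, Aggressive, Snipe); (Jump, Honest, Snipe)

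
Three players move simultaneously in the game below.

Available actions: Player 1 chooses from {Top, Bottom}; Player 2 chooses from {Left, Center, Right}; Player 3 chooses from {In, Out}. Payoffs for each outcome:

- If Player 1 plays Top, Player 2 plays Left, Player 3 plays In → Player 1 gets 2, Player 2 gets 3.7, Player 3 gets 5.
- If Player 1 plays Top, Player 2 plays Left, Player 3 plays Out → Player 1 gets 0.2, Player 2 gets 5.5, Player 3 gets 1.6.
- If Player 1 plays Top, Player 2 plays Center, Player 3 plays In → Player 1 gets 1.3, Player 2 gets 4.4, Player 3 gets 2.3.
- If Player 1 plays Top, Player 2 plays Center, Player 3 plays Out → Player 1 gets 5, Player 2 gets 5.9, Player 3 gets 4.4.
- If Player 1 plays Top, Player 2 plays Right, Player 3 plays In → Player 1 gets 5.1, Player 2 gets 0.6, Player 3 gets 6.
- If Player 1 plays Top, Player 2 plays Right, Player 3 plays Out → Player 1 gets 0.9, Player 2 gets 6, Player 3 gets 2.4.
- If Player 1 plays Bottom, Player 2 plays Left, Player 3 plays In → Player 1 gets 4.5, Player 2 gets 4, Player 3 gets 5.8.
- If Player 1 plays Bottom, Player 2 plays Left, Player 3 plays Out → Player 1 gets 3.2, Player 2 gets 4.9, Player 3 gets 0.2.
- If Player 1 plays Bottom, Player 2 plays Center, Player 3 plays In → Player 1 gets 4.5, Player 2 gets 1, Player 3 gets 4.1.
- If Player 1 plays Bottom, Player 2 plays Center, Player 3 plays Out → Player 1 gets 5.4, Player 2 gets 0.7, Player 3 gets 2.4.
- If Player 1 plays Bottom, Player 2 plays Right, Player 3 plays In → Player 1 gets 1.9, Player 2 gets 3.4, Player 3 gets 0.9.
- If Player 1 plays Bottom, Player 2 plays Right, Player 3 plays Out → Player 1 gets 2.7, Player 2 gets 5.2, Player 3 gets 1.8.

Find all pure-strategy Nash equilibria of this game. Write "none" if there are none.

The pure Nash equilibria are (Bottom, Left, In); (Bottom, Right, Out).

Mark each player's best response to every combination of opponents' strategies; a profile where every player is best-responding is a pure Nash equilibrium.
Player 1 against (Left, In): payoffs 2, 4.5 → best response Bottom.
Player 1 against (Left, Out): payoffs 0.2, 3.2 → best response Bottom.
Player 1 against (Center, In): payoffs 1.3, 4.5 → best response Bottom.
Player 1 against (Center, Out): payoffs 5, 5.4 → best response Bottom.
Player 1 against (Right, In): payoffs 5.1, 1.9 → best response Top.
Player 1 against (Right, Out): payoffs 0.9, 2.7 → best response Bottom.
Player 2 against (Top, In): payoffs 3.7, 4.4, 0.6 → best response Center.
Player 2 against (Top, Out): payoffs 5.5, 5.9, 6 → best response Right.
Player 2 against (Bottom, In): payoffs 4, 1, 3.4 → best response Left.
Player 2 against (Bottom, Out): payoffs 4.9, 0.7, 5.2 → best response Right.
Player 3 against (Top, Left): payoffs 5, 1.6 → best response In.
Player 3 against (Top, Center): payoffs 2.3, 4.4 → best response Out.
Player 3 against (Top, Right): payoffs 6, 2.4 → best response In.
Player 3 against (Bottom, Left): payoffs 5.8, 0.2 → best response In.
Player 3 against (Bottom, Center): payoffs 4.1, 2.4 → best response In.
Player 3 against (Bottom, Right): payoffs 0.9, 1.8 → best response Out.
Mutual best responses: (Bottom, Left, In); (Bottom, Right, Out).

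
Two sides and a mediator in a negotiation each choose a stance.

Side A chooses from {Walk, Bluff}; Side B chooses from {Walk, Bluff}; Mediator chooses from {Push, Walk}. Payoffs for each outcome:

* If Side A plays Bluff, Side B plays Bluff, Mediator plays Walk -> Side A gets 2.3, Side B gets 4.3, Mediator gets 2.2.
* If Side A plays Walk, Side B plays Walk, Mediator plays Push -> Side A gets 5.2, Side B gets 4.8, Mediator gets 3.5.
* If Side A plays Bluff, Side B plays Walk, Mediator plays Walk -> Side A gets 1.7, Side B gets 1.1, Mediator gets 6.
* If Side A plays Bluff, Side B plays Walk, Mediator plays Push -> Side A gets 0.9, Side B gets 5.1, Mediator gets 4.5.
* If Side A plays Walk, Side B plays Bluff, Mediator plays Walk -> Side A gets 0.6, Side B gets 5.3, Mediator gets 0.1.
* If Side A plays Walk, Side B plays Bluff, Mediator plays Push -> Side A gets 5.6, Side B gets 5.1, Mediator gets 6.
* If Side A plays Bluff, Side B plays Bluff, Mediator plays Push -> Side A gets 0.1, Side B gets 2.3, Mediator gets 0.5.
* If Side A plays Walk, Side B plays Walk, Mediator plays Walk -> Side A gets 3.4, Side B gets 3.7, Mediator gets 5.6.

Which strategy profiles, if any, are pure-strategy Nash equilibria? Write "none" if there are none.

Pure-strategy Nash equilibria: (Walk, Bluff, Push) and (Bluff, Bluff, Walk)

(Walk, Walk, Push): Side B can switch to Bluff (4.8 → 5.1). Not NE.
(Walk, Walk, Walk): Side B can switch to Bluff (3.7 → 5.3). Not NE.
(Walk, Bluff, Push): Side A gets 5.6, best alternative 0.1; Side B gets 5.1, best alternative 4.8; Mediator gets 6, best alternative 0.1. No profitable deviation — NE.
(Walk, Bluff, Walk): Side A can switch to Bluff (0.6 → 2.3). Not NE.
(Bluff, Walk, Push): Side A can switch to Walk (0.9 → 5.2). Not NE.
(Bluff, Walk, Walk): Side A can switch to Walk (1.7 → 3.4). Not NE.
(Bluff, Bluff, Push): Side A can switch to Walk (0.1 → 5.6). Not NE.
(Bluff, Bluff, Walk): Side A gets 2.3, best alternative 0.6; Side B gets 4.3, best alternative 1.1; Mediator gets 2.2, best alternative 0.5. No profitable deviation — NE.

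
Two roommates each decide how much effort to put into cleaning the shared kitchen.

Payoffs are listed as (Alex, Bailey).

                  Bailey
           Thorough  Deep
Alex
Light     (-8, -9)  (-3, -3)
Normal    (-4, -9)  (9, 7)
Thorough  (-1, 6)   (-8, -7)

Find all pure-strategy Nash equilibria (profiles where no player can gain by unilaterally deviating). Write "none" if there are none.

The pure Nash equilibria are (Normal, Deep), (Thorough, Thorough).

(Light, Thorough): Alex can switch to Normal (-8 → -4). Not NE.
(Light, Deep): Alex can switch to Normal (-3 → 9). Not NE.
(Normal, Thorough): Alex can switch to Thorough (-4 → -1). Not NE.
(Normal, Deep): Alex gets 9, best alternative -3; Bailey gets 7, best alternative -9. No profitable deviation — NE.
(Thorough, Thorough): Alex gets -1, best alternative -4; Bailey gets 6, best alternative -7. No profitable deviation — NE.
(Thorough, Deep): Alex can switch to Light (-8 → -3). Not NE.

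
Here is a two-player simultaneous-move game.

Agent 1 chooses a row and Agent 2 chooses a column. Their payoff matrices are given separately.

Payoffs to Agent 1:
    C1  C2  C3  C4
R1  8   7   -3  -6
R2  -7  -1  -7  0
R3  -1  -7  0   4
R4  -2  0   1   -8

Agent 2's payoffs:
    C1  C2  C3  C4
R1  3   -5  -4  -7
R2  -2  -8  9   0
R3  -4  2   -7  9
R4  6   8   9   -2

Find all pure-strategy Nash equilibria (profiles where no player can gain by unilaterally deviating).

The pure Nash equilibria are (R1, C1) and (R3, C4) and (R4, C3).

Agent 1 against C1: payoffs 8, -7, -1, -2 → best response R1.
Agent 1 against C2: payoffs 7, -1, -7, 0 → best response R1.
Agent 1 against C3: payoffs -3, -7, 0, 1 → best response R4.
Agent 1 against C4: payoffs -6, 0, 4, -8 → best response R3.
Agent 2 against R1: payoffs 3, -5, -4, -7 → best response C1.
Agent 2 against R2: payoffs -2, -8, 9, 0 → best response C3.
Agent 2 against R3: payoffs -4, 2, -7, 9 → best response C4.
Agent 2 against R4: payoffs 6, 8, 9, -2 → best response C3.
Mutual best responses: (R1, C1); (R3, C4); (R4, C3).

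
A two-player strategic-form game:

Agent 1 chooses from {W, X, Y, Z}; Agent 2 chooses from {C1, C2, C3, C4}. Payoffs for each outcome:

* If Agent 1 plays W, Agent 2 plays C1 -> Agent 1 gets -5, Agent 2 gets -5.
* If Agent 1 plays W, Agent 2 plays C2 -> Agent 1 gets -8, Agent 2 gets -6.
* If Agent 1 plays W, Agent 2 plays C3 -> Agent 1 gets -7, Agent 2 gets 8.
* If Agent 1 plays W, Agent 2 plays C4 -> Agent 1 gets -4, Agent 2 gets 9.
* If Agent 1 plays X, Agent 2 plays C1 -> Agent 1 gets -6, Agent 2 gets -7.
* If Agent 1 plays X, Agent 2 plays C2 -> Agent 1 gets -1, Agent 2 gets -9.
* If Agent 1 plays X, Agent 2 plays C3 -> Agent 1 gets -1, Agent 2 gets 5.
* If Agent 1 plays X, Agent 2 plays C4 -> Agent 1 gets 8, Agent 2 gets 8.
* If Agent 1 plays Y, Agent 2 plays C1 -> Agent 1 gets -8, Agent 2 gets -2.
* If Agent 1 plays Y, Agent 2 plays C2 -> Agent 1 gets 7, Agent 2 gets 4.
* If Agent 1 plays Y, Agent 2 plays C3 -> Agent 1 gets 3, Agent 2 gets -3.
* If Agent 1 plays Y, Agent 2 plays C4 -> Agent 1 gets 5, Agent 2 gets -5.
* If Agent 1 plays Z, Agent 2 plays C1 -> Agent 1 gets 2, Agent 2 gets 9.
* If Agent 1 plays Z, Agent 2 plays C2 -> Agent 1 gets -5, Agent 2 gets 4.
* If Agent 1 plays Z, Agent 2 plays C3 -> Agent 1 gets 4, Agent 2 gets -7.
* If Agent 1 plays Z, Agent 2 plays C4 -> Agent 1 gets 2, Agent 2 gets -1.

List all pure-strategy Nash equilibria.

Pure-strategy Nash equilibria: (X, C4), (Y, C2), (Z, C1)

Agent 1 against C1: payoffs -5, -6, -8, 2 → best response Z.
Agent 1 against C2: payoffs -8, -1, 7, -5 → best response Y.
Agent 1 against C3: payoffs -7, -1, 3, 4 → best response Z.
Agent 1 against C4: payoffs -4, 8, 5, 2 → best response X.
Agent 2 against W: payoffs -5, -6, 8, 9 → best response C4.
Agent 2 against X: payoffs -7, -9, 5, 8 → best response C4.
Agent 2 against Y: payoffs -2, 4, -3, -5 → best response C2.
Agent 2 against Z: payoffs 9, 4, -7, -1 → best response C1.
Mutual best responses: (X, C4); (Y, C2); (Z, C1).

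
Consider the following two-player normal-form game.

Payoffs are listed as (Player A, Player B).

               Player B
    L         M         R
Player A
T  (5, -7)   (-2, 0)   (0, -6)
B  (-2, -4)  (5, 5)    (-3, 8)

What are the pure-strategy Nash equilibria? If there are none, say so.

There is no pure-strategy Nash equilibrium.

Player A against L: payoffs 5, -2 → best response T.
Player A against M: payoffs -2, 5 → best response B.
Player A against R: payoffs 0, -3 → best response T.
Player B against T: payoffs -7, 0, -6 → best response M.
Player B against B: payoffs -4, 5, 8 → best response R.
No profile is a mutual best response for all players.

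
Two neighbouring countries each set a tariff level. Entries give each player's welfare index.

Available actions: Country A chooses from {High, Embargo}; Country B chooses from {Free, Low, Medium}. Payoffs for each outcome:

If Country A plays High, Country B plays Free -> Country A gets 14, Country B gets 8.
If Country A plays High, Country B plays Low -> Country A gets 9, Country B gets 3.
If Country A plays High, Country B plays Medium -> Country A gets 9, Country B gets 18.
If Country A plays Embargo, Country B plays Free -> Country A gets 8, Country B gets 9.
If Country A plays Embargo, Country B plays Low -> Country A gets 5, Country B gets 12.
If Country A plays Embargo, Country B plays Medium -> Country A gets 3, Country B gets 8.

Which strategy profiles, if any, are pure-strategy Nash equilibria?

The unique pure-strategy Nash equilibrium is (High, Medium).

For each player, find the best response to each opponent profile; mutual best responses are the pure NE.
Country A against Free: payoffs 14, 8 → best response High.
Country A against Low: payoffs 9, 5 → best response High.
Country A against Medium: payoffs 9, 3 → best response High.
Country B against High: payoffs 8, 3, 18 → best response Medium.
Country B against Embargo: payoffs 9, 12, 8 → best response Low.
Mutual best responses: (High, Medium).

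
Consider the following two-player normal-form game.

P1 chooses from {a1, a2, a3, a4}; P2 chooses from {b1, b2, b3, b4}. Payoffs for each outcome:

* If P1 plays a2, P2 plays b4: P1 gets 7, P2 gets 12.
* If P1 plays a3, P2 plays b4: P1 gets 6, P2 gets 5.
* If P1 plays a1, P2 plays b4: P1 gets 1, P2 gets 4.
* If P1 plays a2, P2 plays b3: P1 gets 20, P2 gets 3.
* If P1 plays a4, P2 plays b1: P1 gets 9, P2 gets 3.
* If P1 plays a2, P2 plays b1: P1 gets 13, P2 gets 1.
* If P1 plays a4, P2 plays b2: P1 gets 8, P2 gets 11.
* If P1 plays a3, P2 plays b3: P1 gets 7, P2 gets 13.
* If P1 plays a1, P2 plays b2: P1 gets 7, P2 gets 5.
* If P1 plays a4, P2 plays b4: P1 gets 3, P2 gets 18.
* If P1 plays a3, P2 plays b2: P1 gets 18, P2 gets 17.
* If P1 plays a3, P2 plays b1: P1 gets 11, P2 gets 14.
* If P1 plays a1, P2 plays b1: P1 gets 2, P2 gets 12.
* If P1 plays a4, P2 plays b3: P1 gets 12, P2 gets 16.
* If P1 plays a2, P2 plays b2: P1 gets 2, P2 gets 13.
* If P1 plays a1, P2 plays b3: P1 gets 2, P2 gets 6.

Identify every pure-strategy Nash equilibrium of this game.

P1 against b1: payoffs 2, 13, 11, 9 → best response a2.
P1 against b2: payoffs 7, 2, 18, 8 → best response a3.
P1 against b3: payoffs 2, 20, 7, 12 → best response a2.
P1 against b4: payoffs 1, 7, 6, 3 → best response a2.
P2 against a1: payoffs 12, 5, 6, 4 → best response b1.
P2 against a2: payoffs 1, 13, 3, 12 → best response b2.
P2 against a3: payoffs 14, 17, 13, 5 → best response b2.
P2 against a4: payoffs 3, 11, 16, 18 → best response b4.
Mutual best responses: (a3, b2).

The unique pure-strategy Nash equilibrium is (a3, b2).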